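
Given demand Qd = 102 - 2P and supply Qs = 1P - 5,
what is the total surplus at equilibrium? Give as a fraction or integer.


Find equilibrium: 102 - 2P = 1P - 5
102 + 5 = 3P
P* = 107/3 = 107/3
Q* = 1*107/3 - 5 = 92/3
Inverse demand: P = 51 - Q/2, so P_max = 51
Inverse supply: P = 5 + Q/1, so P_min = 5
CS = (1/2) * 92/3 * (51 - 107/3) = 2116/9
PS = (1/2) * 92/3 * (107/3 - 5) = 4232/9
TS = CS + PS = 2116/9 + 4232/9 = 2116/3

2116/3


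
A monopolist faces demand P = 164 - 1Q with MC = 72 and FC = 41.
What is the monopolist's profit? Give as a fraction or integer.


MR = MC: 164 - 2Q = 72
Q* = 46
P* = 164 - 1*46 = 118
Profit = (P* - MC)*Q* - FC
= (118 - 72)*46 - 41
= 46*46 - 41
= 2116 - 41 = 2075

2075


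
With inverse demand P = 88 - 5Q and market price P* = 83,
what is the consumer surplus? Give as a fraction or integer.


Maximum willingness to pay (at Q=0): P_max = 88
Quantity demanded at P* = 83:
Q* = (88 - 83)/5 = 1
CS = (1/2) * Q* * (P_max - P*)
CS = (1/2) * 1 * (88 - 83)
CS = (1/2) * 1 * 5 = 5/2

5/2


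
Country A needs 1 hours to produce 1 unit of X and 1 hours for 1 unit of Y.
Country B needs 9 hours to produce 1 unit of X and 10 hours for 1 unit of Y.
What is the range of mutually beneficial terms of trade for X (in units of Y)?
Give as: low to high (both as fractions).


Opportunity cost of X for Country A = hours_X / hours_Y = 1/1 = 1 units of Y
Opportunity cost of X for Country B = hours_X / hours_Y = 9/10 = 9/10 units of Y
Terms of trade must be between the two opportunity costs.
Range: 9/10 to 1

9/10 to 1


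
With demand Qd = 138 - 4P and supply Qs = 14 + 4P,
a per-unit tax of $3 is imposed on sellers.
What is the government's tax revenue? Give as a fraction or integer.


With tax on sellers, new supply: Qs' = 14 + 4(P - 3)
= 2 + 4P
New equilibrium quantity:
Q_new = 70
Tax revenue = tax * Q_new = 3 * 70 = 210

210


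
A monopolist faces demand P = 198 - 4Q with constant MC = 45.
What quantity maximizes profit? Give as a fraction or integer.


TR = P*Q = (198 - 4Q)Q = 198Q - 4Q^2
MR = dTR/dQ = 198 - 8Q
Set MR = MC:
198 - 8Q = 45
153 = 8Q
Q* = 153/8 = 153/8

153/8


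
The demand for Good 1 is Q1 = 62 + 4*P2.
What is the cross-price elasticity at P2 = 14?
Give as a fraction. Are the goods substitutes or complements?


dQ1/dP2 = 4
At P2 = 14: Q1 = 62 + 4*14 = 118
Exy = (dQ1/dP2)(P2/Q1) = 4 * 14 / 118 = 28/59
Since Exy > 0, the goods are substitutes.

28/59 (substitutes)


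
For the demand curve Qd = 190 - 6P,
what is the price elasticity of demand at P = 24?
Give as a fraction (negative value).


dQ/dP = -6
At P = 24: Q = 190 - 6*24 = 46
E = (dQ/dP)(P/Q) = (-6)(24/46) = -72/23

-72/23


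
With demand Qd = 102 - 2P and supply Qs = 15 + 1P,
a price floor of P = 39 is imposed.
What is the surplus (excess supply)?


At P = 39:
Qd = 102 - 2*39 = 24
Qs = 15 + 1*39 = 54
Surplus = Qs - Qd = 54 - 24 = 30

30


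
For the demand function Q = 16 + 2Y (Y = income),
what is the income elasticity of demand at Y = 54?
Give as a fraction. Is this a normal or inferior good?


dQ/dY = 2
At Y = 54: Q = 16 + 2*54 = 124
Ey = (dQ/dY)(Y/Q) = 2 * 54 / 124 = 27/31
Since Ey > 0, this is a normal good.

27/31 (normal good)


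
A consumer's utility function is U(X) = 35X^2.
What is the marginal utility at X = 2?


MU = dU/dX = 35*2*X^(2-1)
MU = 70*X^1
At X = 2:
MU = 70 * 2^1
MU = 70 * 2 = 140

140


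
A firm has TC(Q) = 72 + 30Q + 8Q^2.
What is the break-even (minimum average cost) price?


AC(Q) = 72/Q + 30 + 8Q
To minimize: dAC/dQ = -72/Q^2 + 8 = 0
Q^2 = 72/8 = 9
Q* = 3
Min AC = 72/3 + 30 + 8*3
Min AC = 24 + 30 + 24 = 78

78


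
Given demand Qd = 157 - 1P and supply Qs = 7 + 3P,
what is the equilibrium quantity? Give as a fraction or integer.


First find equilibrium price:
157 - 1P = 7 + 3P
P* = 150/4 = 75/2
Then substitute into demand:
Q* = 157 - 1 * 75/2 = 239/2

239/2


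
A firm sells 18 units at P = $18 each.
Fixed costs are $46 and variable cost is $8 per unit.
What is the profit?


Total Revenue = P * Q = 18 * 18 = $324
Total Cost = FC + VC*Q = 46 + 8*18 = $190
Profit = TR - TC = 324 - 190 = $134

$134


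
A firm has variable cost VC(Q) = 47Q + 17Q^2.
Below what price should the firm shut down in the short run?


AVC(Q) = VC(Q)/Q = 47 + 17Q
AVC is increasing in Q, so minimum AVC is at Q -> 0+.
Min AVC = 47
The firm should shut down if P < 47.

47


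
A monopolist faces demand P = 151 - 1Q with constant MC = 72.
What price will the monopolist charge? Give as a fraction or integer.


MR = 151 - 2Q
Set MR = MC: 151 - 2Q = 72
Q* = 79/2
Substitute into demand:
P* = 151 - 1*79/2 = 223/2

223/2


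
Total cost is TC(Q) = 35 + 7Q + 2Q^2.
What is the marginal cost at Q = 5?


MC = dTC/dQ = 7 + 2*2*Q
At Q = 5:
MC = 7 + 4*5
MC = 7 + 20 = 27

27


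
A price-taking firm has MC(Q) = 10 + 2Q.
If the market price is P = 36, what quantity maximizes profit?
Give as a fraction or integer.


In perfect competition, profit is maximized where P = MC.
36 = 10 + 2Q
26 = 2Q
Q* = 26/2 = 13

13


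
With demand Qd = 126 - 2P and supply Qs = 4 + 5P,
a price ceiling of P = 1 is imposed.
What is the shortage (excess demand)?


At P = 1:
Qd = 126 - 2*1 = 124
Qs = 4 + 5*1 = 9
Shortage = Qd - Qs = 124 - 9 = 115

115


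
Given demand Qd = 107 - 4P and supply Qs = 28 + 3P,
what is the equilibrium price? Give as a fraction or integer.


At equilibrium, Qd = Qs.
107 - 4P = 28 + 3P
107 - 28 = 4P + 3P
79 = 7P
P* = 79/7 = 79/7

79/7


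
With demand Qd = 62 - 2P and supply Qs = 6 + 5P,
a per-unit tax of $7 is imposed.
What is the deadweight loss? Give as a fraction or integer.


Pre-tax equilibrium quantity: Q* = 46
Post-tax equilibrium quantity: Q_tax = 36
Reduction in quantity: Q* - Q_tax = 10
DWL = (1/2) * tax * (Q* - Q_tax)
DWL = (1/2) * 7 * 10 = 35

35


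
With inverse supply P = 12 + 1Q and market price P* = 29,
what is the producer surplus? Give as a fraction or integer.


Minimum supply price (at Q=0): P_min = 12
Quantity supplied at P* = 29:
Q* = (29 - 12)/1 = 17
PS = (1/2) * Q* * (P* - P_min)
PS = (1/2) * 17 * (29 - 12)
PS = (1/2) * 17 * 17 = 289/2

289/2


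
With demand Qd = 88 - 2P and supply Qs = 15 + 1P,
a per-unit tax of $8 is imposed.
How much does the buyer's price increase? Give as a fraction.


With a per-unit tax, the buyer's price increase depends on relative slopes.
Supply slope: d = 1, Demand slope: b = 2
Buyer's price increase = d * tax / (b + d)
= 1 * 8 / (2 + 1)
= 8 / 3 = 8/3

8/3


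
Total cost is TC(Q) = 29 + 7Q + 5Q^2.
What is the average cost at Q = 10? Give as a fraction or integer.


TC(10) = 29 + 7*10 + 5*10^2
TC(10) = 29 + 70 + 500 = 599
AC = TC/Q = 599/10 = 599/10

599/10


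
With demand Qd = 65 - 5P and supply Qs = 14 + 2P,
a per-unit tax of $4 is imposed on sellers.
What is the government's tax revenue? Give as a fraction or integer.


With tax on sellers, new supply: Qs' = 14 + 2(P - 4)
= 6 + 2P
New equilibrium quantity:
Q_new = 160/7
Tax revenue = tax * Q_new = 4 * 160/7 = 640/7

640/7


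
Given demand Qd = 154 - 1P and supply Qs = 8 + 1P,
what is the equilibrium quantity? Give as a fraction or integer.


First find equilibrium price:
154 - 1P = 8 + 1P
P* = 146/2 = 73
Then substitute into demand:
Q* = 154 - 1 * 73 = 81

81


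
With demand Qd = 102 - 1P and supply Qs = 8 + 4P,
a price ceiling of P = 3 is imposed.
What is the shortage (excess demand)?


At P = 3:
Qd = 102 - 1*3 = 99
Qs = 8 + 4*3 = 20
Shortage = Qd - Qs = 99 - 20 = 79

79


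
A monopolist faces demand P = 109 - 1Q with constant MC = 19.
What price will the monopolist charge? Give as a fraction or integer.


MR = 109 - 2Q
Set MR = MC: 109 - 2Q = 19
Q* = 45
Substitute into demand:
P* = 109 - 1*45 = 64

64


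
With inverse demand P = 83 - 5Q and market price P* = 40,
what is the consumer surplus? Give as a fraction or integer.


Maximum willingness to pay (at Q=0): P_max = 83
Quantity demanded at P* = 40:
Q* = (83 - 40)/5 = 43/5
CS = (1/2) * Q* * (P_max - P*)
CS = (1/2) * 43/5 * (83 - 40)
CS = (1/2) * 43/5 * 43 = 1849/10

1849/10


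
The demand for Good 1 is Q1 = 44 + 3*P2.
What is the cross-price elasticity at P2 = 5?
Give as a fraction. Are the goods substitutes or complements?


dQ1/dP2 = 3
At P2 = 5: Q1 = 44 + 3*5 = 59
Exy = (dQ1/dP2)(P2/Q1) = 3 * 5 / 59 = 15/59
Since Exy > 0, the goods are substitutes.

15/59 (substitutes)


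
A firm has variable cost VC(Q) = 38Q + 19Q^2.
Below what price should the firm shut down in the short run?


AVC(Q) = VC(Q)/Q = 38 + 19Q
AVC is increasing in Q, so minimum AVC is at Q -> 0+.
Min AVC = 38
The firm should shut down if P < 38.

38


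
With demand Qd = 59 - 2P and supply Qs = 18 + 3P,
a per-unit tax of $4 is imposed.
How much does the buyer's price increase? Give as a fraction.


With a per-unit tax, the buyer's price increase depends on relative slopes.
Supply slope: d = 3, Demand slope: b = 2
Buyer's price increase = d * tax / (b + d)
= 3 * 4 / (2 + 3)
= 12 / 5 = 12/5

12/5


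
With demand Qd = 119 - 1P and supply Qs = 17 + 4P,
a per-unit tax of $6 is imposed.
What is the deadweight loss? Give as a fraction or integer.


Pre-tax equilibrium quantity: Q* = 493/5
Post-tax equilibrium quantity: Q_tax = 469/5
Reduction in quantity: Q* - Q_tax = 24/5
DWL = (1/2) * tax * (Q* - Q_tax)
DWL = (1/2) * 6 * 24/5 = 72/5

72/5


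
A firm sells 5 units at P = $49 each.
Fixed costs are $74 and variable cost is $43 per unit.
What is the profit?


Total Revenue = P * Q = 49 * 5 = $245
Total Cost = FC + VC*Q = 74 + 43*5 = $289
Profit = TR - TC = 245 - 289 = $-44

$-44


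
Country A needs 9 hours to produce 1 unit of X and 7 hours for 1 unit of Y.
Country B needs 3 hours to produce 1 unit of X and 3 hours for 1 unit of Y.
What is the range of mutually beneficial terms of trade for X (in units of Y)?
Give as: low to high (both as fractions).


Opportunity cost of X for Country A = hours_X / hours_Y = 9/7 = 9/7 units of Y
Opportunity cost of X for Country B = hours_X / hours_Y = 3/3 = 1 units of Y
Terms of trade must be between the two opportunity costs.
Range: 1 to 9/7

1 to 9/7


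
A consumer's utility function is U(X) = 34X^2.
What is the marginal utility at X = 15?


MU = dU/dX = 34*2*X^(2-1)
MU = 68*X^1
At X = 15:
MU = 68 * 15^1
MU = 68 * 15 = 1020

1020


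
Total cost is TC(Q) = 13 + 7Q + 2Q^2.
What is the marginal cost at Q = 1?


MC = dTC/dQ = 7 + 2*2*Q
At Q = 1:
MC = 7 + 4*1
MC = 7 + 4 = 11

11


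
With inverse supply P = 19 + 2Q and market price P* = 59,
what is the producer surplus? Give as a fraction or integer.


Minimum supply price (at Q=0): P_min = 19
Quantity supplied at P* = 59:
Q* = (59 - 19)/2 = 20
PS = (1/2) * Q* * (P* - P_min)
PS = (1/2) * 20 * (59 - 19)
PS = (1/2) * 20 * 40 = 400

400


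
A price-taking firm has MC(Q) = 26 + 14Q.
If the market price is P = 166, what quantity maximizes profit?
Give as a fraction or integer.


In perfect competition, profit is maximized where P = MC.
166 = 26 + 14Q
140 = 14Q
Q* = 140/14 = 10

10


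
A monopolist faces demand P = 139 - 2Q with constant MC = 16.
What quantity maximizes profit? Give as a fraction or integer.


TR = P*Q = (139 - 2Q)Q = 139Q - 2Q^2
MR = dTR/dQ = 139 - 4Q
Set MR = MC:
139 - 4Q = 16
123 = 4Q
Q* = 123/4 = 123/4

123/4


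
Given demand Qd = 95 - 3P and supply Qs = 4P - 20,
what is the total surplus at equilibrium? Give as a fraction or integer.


Find equilibrium: 95 - 3P = 4P - 20
95 + 20 = 7P
P* = 115/7 = 115/7
Q* = 4*115/7 - 20 = 320/7
Inverse demand: P = 95/3 - Q/3, so P_max = 95/3
Inverse supply: P = 5 + Q/4, so P_min = 5
CS = (1/2) * 320/7 * (95/3 - 115/7) = 51200/147
PS = (1/2) * 320/7 * (115/7 - 5) = 12800/49
TS = CS + PS = 51200/147 + 12800/49 = 12800/21

12800/21


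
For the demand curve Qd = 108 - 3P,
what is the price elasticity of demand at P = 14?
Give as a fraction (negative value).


dQ/dP = -3
At P = 14: Q = 108 - 3*14 = 66
E = (dQ/dP)(P/Q) = (-3)(14/66) = -7/11

-7/11


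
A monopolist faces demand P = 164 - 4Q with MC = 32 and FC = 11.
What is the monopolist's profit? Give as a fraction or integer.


MR = MC: 164 - 8Q = 32
Q* = 33/2
P* = 164 - 4*33/2 = 98
Profit = (P* - MC)*Q* - FC
= (98 - 32)*33/2 - 11
= 66*33/2 - 11
= 1089 - 11 = 1078

1078


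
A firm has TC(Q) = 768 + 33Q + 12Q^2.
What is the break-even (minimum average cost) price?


AC(Q) = 768/Q + 33 + 12Q
To minimize: dAC/dQ = -768/Q^2 + 12 = 0
Q^2 = 768/12 = 64
Q* = 8
Min AC = 768/8 + 33 + 12*8
Min AC = 96 + 33 + 96 = 225

225


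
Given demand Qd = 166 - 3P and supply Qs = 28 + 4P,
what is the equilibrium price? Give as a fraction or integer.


At equilibrium, Qd = Qs.
166 - 3P = 28 + 4P
166 - 28 = 3P + 4P
138 = 7P
P* = 138/7 = 138/7

138/7


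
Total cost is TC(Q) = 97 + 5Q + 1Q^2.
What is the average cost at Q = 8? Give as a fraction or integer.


TC(8) = 97 + 5*8 + 1*8^2
TC(8) = 97 + 40 + 64 = 201
AC = TC/Q = 201/8 = 201/8

201/8


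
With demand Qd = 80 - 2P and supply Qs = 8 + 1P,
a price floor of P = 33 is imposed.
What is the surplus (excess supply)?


At P = 33:
Qd = 80 - 2*33 = 14
Qs = 8 + 1*33 = 41
Surplus = Qs - Qd = 41 - 14 = 27

27


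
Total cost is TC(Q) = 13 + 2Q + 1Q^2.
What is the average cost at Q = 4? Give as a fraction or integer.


TC(4) = 13 + 2*4 + 1*4^2
TC(4) = 13 + 8 + 16 = 37
AC = TC/Q = 37/4 = 37/4

37/4


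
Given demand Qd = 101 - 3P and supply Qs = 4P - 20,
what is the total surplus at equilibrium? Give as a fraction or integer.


Find equilibrium: 101 - 3P = 4P - 20
101 + 20 = 7P
P* = 121/7 = 121/7
Q* = 4*121/7 - 20 = 344/7
Inverse demand: P = 101/3 - Q/3, so P_max = 101/3
Inverse supply: P = 5 + Q/4, so P_min = 5
CS = (1/2) * 344/7 * (101/3 - 121/7) = 59168/147
PS = (1/2) * 344/7 * (121/7 - 5) = 14792/49
TS = CS + PS = 59168/147 + 14792/49 = 14792/21

14792/21


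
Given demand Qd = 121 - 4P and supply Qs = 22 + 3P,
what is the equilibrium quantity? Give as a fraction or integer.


First find equilibrium price:
121 - 4P = 22 + 3P
P* = 99/7 = 99/7
Then substitute into demand:
Q* = 121 - 4 * 99/7 = 451/7

451/7


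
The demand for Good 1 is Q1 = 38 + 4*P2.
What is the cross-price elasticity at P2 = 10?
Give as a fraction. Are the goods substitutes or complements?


dQ1/dP2 = 4
At P2 = 10: Q1 = 38 + 4*10 = 78
Exy = (dQ1/dP2)(P2/Q1) = 4 * 10 / 78 = 20/39
Since Exy > 0, the goods are substitutes.

20/39 (substitutes)


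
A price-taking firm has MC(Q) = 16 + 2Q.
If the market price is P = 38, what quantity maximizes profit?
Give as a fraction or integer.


In perfect competition, profit is maximized where P = MC.
38 = 16 + 2Q
22 = 2Q
Q* = 22/2 = 11

11


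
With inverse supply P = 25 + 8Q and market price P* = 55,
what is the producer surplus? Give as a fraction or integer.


Minimum supply price (at Q=0): P_min = 25
Quantity supplied at P* = 55:
Q* = (55 - 25)/8 = 15/4
PS = (1/2) * Q* * (P* - P_min)
PS = (1/2) * 15/4 * (55 - 25)
PS = (1/2) * 15/4 * 30 = 225/4

225/4


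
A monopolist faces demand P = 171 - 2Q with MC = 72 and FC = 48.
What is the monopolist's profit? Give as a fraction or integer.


MR = MC: 171 - 4Q = 72
Q* = 99/4
P* = 171 - 2*99/4 = 243/2
Profit = (P* - MC)*Q* - FC
= (243/2 - 72)*99/4 - 48
= 99/2*99/4 - 48
= 9801/8 - 48 = 9417/8

9417/8


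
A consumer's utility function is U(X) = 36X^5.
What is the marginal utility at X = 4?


MU = dU/dX = 36*5*X^(5-1)
MU = 180*X^4
At X = 4:
MU = 180 * 4^4
MU = 180 * 256 = 46080

46080


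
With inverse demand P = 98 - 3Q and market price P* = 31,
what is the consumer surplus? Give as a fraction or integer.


Maximum willingness to pay (at Q=0): P_max = 98
Quantity demanded at P* = 31:
Q* = (98 - 31)/3 = 67/3
CS = (1/2) * Q* * (P_max - P*)
CS = (1/2) * 67/3 * (98 - 31)
CS = (1/2) * 67/3 * 67 = 4489/6

4489/6


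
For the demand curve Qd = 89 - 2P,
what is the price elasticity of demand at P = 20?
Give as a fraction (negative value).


dQ/dP = -2
At P = 20: Q = 89 - 2*20 = 49
E = (dQ/dP)(P/Q) = (-2)(20/49) = -40/49

-40/49


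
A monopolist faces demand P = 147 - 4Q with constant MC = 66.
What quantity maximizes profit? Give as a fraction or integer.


TR = P*Q = (147 - 4Q)Q = 147Q - 4Q^2
MR = dTR/dQ = 147 - 8Q
Set MR = MC:
147 - 8Q = 66
81 = 8Q
Q* = 81/8 = 81/8

81/8


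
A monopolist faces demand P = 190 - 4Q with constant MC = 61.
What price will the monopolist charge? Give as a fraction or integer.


MR = 190 - 8Q
Set MR = MC: 190 - 8Q = 61
Q* = 129/8
Substitute into demand:
P* = 190 - 4*129/8 = 251/2

251/2


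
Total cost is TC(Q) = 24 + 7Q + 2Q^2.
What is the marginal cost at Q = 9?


MC = dTC/dQ = 7 + 2*2*Q
At Q = 9:
MC = 7 + 4*9
MC = 7 + 36 = 43

43


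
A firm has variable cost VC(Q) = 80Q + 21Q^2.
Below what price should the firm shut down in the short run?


AVC(Q) = VC(Q)/Q = 80 + 21Q
AVC is increasing in Q, so minimum AVC is at Q -> 0+.
Min AVC = 80
The firm should shut down if P < 80.

80


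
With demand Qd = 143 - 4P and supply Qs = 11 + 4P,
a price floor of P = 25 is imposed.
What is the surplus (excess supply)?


At P = 25:
Qd = 143 - 4*25 = 43
Qs = 11 + 4*25 = 111
Surplus = Qs - Qd = 111 - 43 = 68

68


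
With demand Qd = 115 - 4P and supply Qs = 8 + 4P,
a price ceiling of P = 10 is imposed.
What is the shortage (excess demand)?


At P = 10:
Qd = 115 - 4*10 = 75
Qs = 8 + 4*10 = 48
Shortage = Qd - Qs = 75 - 48 = 27

27


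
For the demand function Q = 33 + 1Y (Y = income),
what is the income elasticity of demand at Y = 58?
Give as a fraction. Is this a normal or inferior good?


dQ/dY = 1
At Y = 58: Q = 33 + 1*58 = 91
Ey = (dQ/dY)(Y/Q) = 1 * 58 / 91 = 58/91
Since Ey > 0, this is a normal good.

58/91 (normal good)


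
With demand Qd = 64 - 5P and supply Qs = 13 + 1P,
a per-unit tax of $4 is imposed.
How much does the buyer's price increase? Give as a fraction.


With a per-unit tax, the buyer's price increase depends on relative slopes.
Supply slope: d = 1, Demand slope: b = 5
Buyer's price increase = d * tax / (b + d)
= 1 * 4 / (5 + 1)
= 4 / 6 = 2/3

2/3


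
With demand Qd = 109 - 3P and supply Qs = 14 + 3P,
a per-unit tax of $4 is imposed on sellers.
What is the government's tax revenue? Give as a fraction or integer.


With tax on sellers, new supply: Qs' = 14 + 3(P - 4)
= 2 + 3P
New equilibrium quantity:
Q_new = 111/2
Tax revenue = tax * Q_new = 4 * 111/2 = 222

222


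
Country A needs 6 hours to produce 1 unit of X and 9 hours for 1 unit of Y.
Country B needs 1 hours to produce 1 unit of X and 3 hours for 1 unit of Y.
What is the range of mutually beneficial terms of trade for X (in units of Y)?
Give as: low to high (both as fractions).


Opportunity cost of X for Country A = hours_X / hours_Y = 6/9 = 2/3 units of Y
Opportunity cost of X for Country B = hours_X / hours_Y = 1/3 = 1/3 units of Y
Terms of trade must be between the two opportunity costs.
Range: 1/3 to 2/3

1/3 to 2/3


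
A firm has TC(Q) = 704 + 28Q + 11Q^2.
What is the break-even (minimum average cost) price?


AC(Q) = 704/Q + 28 + 11Q
To minimize: dAC/dQ = -704/Q^2 + 11 = 0
Q^2 = 704/11 = 64
Q* = 8
Min AC = 704/8 + 28 + 11*8
Min AC = 88 + 28 + 88 = 204

204


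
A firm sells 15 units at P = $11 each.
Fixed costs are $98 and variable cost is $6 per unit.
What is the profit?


Total Revenue = P * Q = 11 * 15 = $165
Total Cost = FC + VC*Q = 98 + 6*15 = $188
Profit = TR - TC = 165 - 188 = $-23

$-23


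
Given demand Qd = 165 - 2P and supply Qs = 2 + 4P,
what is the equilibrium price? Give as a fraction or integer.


At equilibrium, Qd = Qs.
165 - 2P = 2 + 4P
165 - 2 = 2P + 4P
163 = 6P
P* = 163/6 = 163/6

163/6


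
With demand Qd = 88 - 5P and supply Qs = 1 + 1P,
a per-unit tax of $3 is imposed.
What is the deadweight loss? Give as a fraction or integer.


Pre-tax equilibrium quantity: Q* = 31/2
Post-tax equilibrium quantity: Q_tax = 13
Reduction in quantity: Q* - Q_tax = 5/2
DWL = (1/2) * tax * (Q* - Q_tax)
DWL = (1/2) * 3 * 5/2 = 15/4

15/4


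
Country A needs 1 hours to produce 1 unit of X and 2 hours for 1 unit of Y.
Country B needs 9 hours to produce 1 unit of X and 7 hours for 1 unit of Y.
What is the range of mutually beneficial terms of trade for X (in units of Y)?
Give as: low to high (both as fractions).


Opportunity cost of X for Country A = hours_X / hours_Y = 1/2 = 1/2 units of Y
Opportunity cost of X for Country B = hours_X / hours_Y = 9/7 = 9/7 units of Y
Terms of trade must be between the two opportunity costs.
Range: 1/2 to 9/7

1/2 to 9/7


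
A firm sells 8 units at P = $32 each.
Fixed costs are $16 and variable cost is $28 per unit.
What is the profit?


Total Revenue = P * Q = 32 * 8 = $256
Total Cost = FC + VC*Q = 16 + 28*8 = $240
Profit = TR - TC = 256 - 240 = $16

$16


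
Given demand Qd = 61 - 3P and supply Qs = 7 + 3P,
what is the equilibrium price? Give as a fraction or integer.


At equilibrium, Qd = Qs.
61 - 3P = 7 + 3P
61 - 7 = 3P + 3P
54 = 6P
P* = 54/6 = 9

9


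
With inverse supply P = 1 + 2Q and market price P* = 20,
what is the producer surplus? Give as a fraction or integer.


Minimum supply price (at Q=0): P_min = 1
Quantity supplied at P* = 20:
Q* = (20 - 1)/2 = 19/2
PS = (1/2) * Q* * (P* - P_min)
PS = (1/2) * 19/2 * (20 - 1)
PS = (1/2) * 19/2 * 19 = 361/4

361/4


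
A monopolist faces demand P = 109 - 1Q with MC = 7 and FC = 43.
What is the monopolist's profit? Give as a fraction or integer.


MR = MC: 109 - 2Q = 7
Q* = 51
P* = 109 - 1*51 = 58
Profit = (P* - MC)*Q* - FC
= (58 - 7)*51 - 43
= 51*51 - 43
= 2601 - 43 = 2558

2558


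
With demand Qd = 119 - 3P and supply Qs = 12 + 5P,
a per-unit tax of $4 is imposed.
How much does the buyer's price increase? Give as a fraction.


With a per-unit tax, the buyer's price increase depends on relative slopes.
Supply slope: d = 5, Demand slope: b = 3
Buyer's price increase = d * tax / (b + d)
= 5 * 4 / (3 + 5)
= 20 / 8 = 5/2

5/2


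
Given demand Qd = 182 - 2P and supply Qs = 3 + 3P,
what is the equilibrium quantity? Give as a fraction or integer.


First find equilibrium price:
182 - 2P = 3 + 3P
P* = 179/5 = 179/5
Then substitute into demand:
Q* = 182 - 2 * 179/5 = 552/5

552/5


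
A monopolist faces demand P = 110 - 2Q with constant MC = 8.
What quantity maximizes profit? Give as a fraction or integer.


TR = P*Q = (110 - 2Q)Q = 110Q - 2Q^2
MR = dTR/dQ = 110 - 4Q
Set MR = MC:
110 - 4Q = 8
102 = 4Q
Q* = 102/4 = 51/2

51/2


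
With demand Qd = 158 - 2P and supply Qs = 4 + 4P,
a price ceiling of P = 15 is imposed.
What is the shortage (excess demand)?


At P = 15:
Qd = 158 - 2*15 = 128
Qs = 4 + 4*15 = 64
Shortage = Qd - Qs = 128 - 64 = 64

64


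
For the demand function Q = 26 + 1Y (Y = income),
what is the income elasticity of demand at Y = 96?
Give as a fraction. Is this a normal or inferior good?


dQ/dY = 1
At Y = 96: Q = 26 + 1*96 = 122
Ey = (dQ/dY)(Y/Q) = 1 * 96 / 122 = 48/61
Since Ey > 0, this is a normal good.

48/61 (normal good)


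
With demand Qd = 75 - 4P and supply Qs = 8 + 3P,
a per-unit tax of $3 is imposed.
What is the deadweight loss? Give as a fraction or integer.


Pre-tax equilibrium quantity: Q* = 257/7
Post-tax equilibrium quantity: Q_tax = 221/7
Reduction in quantity: Q* - Q_tax = 36/7
DWL = (1/2) * tax * (Q* - Q_tax)
DWL = (1/2) * 3 * 36/7 = 54/7

54/7


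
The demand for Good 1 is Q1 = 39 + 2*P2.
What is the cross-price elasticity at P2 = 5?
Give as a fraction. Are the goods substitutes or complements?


dQ1/dP2 = 2
At P2 = 5: Q1 = 39 + 2*5 = 49
Exy = (dQ1/dP2)(P2/Q1) = 2 * 5 / 49 = 10/49
Since Exy > 0, the goods are substitutes.

10/49 (substitutes)


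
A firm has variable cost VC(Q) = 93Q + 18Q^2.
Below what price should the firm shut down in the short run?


AVC(Q) = VC(Q)/Q = 93 + 18Q
AVC is increasing in Q, so minimum AVC is at Q -> 0+.
Min AVC = 93
The firm should shut down if P < 93.

93


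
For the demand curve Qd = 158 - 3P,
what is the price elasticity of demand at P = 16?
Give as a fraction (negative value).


dQ/dP = -3
At P = 16: Q = 158 - 3*16 = 110
E = (dQ/dP)(P/Q) = (-3)(16/110) = -24/55

-24/55


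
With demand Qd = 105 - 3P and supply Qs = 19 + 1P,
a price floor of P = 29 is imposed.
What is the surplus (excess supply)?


At P = 29:
Qd = 105 - 3*29 = 18
Qs = 19 + 1*29 = 48
Surplus = Qs - Qd = 48 - 18 = 30

30


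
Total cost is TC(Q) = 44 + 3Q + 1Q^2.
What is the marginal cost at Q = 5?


MC = dTC/dQ = 3 + 2*1*Q
At Q = 5:
MC = 3 + 2*5
MC = 3 + 10 = 13

13


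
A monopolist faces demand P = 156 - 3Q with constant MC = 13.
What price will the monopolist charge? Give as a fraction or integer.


MR = 156 - 6Q
Set MR = MC: 156 - 6Q = 13
Q* = 143/6
Substitute into demand:
P* = 156 - 3*143/6 = 169/2

169/2


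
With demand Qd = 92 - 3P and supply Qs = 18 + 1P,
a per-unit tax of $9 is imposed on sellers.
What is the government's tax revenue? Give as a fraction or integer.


With tax on sellers, new supply: Qs' = 18 + 1(P - 9)
= 9 + 1P
New equilibrium quantity:
Q_new = 119/4
Tax revenue = tax * Q_new = 9 * 119/4 = 1071/4

1071/4


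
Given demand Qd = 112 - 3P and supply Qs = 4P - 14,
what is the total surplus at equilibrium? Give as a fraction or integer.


Find equilibrium: 112 - 3P = 4P - 14
112 + 14 = 7P
P* = 126/7 = 18
Q* = 4*18 - 14 = 58
Inverse demand: P = 112/3 - Q/3, so P_max = 112/3
Inverse supply: P = 7/2 + Q/4, so P_min = 7/2
CS = (1/2) * 58 * (112/3 - 18) = 1682/3
PS = (1/2) * 58 * (18 - 7/2) = 841/2
TS = CS + PS = 1682/3 + 841/2 = 5887/6

5887/6


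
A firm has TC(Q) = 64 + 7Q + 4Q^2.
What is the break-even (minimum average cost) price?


AC(Q) = 64/Q + 7 + 4Q
To minimize: dAC/dQ = -64/Q^2 + 4 = 0
Q^2 = 64/4 = 16
Q* = 4
Min AC = 64/4 + 7 + 4*4
Min AC = 16 + 7 + 16 = 39

39


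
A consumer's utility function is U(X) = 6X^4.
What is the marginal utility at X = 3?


MU = dU/dX = 6*4*X^(4-1)
MU = 24*X^3
At X = 3:
MU = 24 * 3^3
MU = 24 * 27 = 648

648


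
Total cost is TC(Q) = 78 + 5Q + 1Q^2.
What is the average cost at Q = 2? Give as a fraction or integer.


TC(2) = 78 + 5*2 + 1*2^2
TC(2) = 78 + 10 + 4 = 92
AC = TC/Q = 92/2 = 46

46


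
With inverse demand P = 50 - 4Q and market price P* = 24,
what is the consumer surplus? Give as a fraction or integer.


Maximum willingness to pay (at Q=0): P_max = 50
Quantity demanded at P* = 24:
Q* = (50 - 24)/4 = 13/2
CS = (1/2) * Q* * (P_max - P*)
CS = (1/2) * 13/2 * (50 - 24)
CS = (1/2) * 13/2 * 26 = 169/2

169/2


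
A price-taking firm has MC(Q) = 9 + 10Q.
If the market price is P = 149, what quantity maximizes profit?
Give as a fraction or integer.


In perfect competition, profit is maximized where P = MC.
149 = 9 + 10Q
140 = 10Q
Q* = 140/10 = 14

14


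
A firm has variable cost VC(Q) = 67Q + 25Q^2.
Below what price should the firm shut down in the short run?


AVC(Q) = VC(Q)/Q = 67 + 25Q
AVC is increasing in Q, so minimum AVC is at Q -> 0+.
Min AVC = 67
The firm should shut down if P < 67.

67


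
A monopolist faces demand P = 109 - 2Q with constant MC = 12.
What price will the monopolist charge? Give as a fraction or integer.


MR = 109 - 4Q
Set MR = MC: 109 - 4Q = 12
Q* = 97/4
Substitute into demand:
P* = 109 - 2*97/4 = 121/2

121/2


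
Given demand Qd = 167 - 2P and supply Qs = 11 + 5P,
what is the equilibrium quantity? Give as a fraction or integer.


First find equilibrium price:
167 - 2P = 11 + 5P
P* = 156/7 = 156/7
Then substitute into demand:
Q* = 167 - 2 * 156/7 = 857/7

857/7


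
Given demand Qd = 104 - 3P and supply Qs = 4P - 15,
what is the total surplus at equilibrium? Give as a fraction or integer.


Find equilibrium: 104 - 3P = 4P - 15
104 + 15 = 7P
P* = 119/7 = 17
Q* = 4*17 - 15 = 53
Inverse demand: P = 104/3 - Q/3, so P_max = 104/3
Inverse supply: P = 15/4 + Q/4, so P_min = 15/4
CS = (1/2) * 53 * (104/3 - 17) = 2809/6
PS = (1/2) * 53 * (17 - 15/4) = 2809/8
TS = CS + PS = 2809/6 + 2809/8 = 19663/24

19663/24


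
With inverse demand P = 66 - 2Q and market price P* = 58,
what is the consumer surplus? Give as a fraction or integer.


Maximum willingness to pay (at Q=0): P_max = 66
Quantity demanded at P* = 58:
Q* = (66 - 58)/2 = 4
CS = (1/2) * Q* * (P_max - P*)
CS = (1/2) * 4 * (66 - 58)
CS = (1/2) * 4 * 8 = 16

16


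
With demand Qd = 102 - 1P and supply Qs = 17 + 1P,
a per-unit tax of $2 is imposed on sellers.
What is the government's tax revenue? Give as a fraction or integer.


With tax on sellers, new supply: Qs' = 17 + 1(P - 2)
= 15 + 1P
New equilibrium quantity:
Q_new = 117/2
Tax revenue = tax * Q_new = 2 * 117/2 = 117

117


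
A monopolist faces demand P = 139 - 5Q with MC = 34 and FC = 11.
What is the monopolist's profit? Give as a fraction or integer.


MR = MC: 139 - 10Q = 34
Q* = 21/2
P* = 139 - 5*21/2 = 173/2
Profit = (P* - MC)*Q* - FC
= (173/2 - 34)*21/2 - 11
= 105/2*21/2 - 11
= 2205/4 - 11 = 2161/4

2161/4


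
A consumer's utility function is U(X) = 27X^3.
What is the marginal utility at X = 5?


MU = dU/dX = 27*3*X^(3-1)
MU = 81*X^2
At X = 5:
MU = 81 * 5^2
MU = 81 * 25 = 2025

2025


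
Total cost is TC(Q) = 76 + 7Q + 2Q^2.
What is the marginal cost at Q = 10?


MC = dTC/dQ = 7 + 2*2*Q
At Q = 10:
MC = 7 + 4*10
MC = 7 + 40 = 47

47


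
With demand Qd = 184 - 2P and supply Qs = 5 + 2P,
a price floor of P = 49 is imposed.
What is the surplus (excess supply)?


At P = 49:
Qd = 184 - 2*49 = 86
Qs = 5 + 2*49 = 103
Surplus = Qs - Qd = 103 - 86 = 17

17


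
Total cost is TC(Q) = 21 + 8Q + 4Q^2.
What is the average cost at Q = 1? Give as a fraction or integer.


TC(1) = 21 + 8*1 + 4*1^2
TC(1) = 21 + 8 + 4 = 33
AC = TC/Q = 33/1 = 33

33


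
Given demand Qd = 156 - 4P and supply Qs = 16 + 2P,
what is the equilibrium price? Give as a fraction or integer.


At equilibrium, Qd = Qs.
156 - 4P = 16 + 2P
156 - 16 = 4P + 2P
140 = 6P
P* = 140/6 = 70/3

70/3


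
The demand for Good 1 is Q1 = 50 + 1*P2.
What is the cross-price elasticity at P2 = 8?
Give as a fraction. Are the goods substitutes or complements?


dQ1/dP2 = 1
At P2 = 8: Q1 = 50 + 1*8 = 58
Exy = (dQ1/dP2)(P2/Q1) = 1 * 8 / 58 = 4/29
Since Exy > 0, the goods are substitutes.

4/29 (substitutes)


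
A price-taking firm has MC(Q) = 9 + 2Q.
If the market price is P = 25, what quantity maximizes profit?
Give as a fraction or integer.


In perfect competition, profit is maximized where P = MC.
25 = 9 + 2Q
16 = 2Q
Q* = 16/2 = 8

8


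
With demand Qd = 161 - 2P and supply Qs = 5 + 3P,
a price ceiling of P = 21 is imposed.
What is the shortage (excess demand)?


At P = 21:
Qd = 161 - 2*21 = 119
Qs = 5 + 3*21 = 68
Shortage = Qd - Qs = 119 - 68 = 51

51


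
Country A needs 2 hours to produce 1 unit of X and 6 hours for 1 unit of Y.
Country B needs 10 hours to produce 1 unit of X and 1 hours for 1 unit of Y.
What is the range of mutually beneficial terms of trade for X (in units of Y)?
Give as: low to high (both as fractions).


Opportunity cost of X for Country A = hours_X / hours_Y = 2/6 = 1/3 units of Y
Opportunity cost of X for Country B = hours_X / hours_Y = 10/1 = 10 units of Y
Terms of trade must be between the two opportunity costs.
Range: 1/3 to 10

1/3 to 10


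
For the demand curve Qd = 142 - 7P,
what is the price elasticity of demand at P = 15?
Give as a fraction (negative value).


dQ/dP = -7
At P = 15: Q = 142 - 7*15 = 37
E = (dQ/dP)(P/Q) = (-7)(15/37) = -105/37

-105/37


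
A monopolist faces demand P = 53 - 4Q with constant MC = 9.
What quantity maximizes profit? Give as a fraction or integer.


TR = P*Q = (53 - 4Q)Q = 53Q - 4Q^2
MR = dTR/dQ = 53 - 8Q
Set MR = MC:
53 - 8Q = 9
44 = 8Q
Q* = 44/8 = 11/2

11/2


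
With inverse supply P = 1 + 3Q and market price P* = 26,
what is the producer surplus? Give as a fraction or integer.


Minimum supply price (at Q=0): P_min = 1
Quantity supplied at P* = 26:
Q* = (26 - 1)/3 = 25/3
PS = (1/2) * Q* * (P* - P_min)
PS = (1/2) * 25/3 * (26 - 1)
PS = (1/2) * 25/3 * 25 = 625/6

625/6


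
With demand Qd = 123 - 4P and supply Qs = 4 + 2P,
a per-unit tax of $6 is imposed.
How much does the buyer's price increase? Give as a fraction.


With a per-unit tax, the buyer's price increase depends on relative slopes.
Supply slope: d = 2, Demand slope: b = 4
Buyer's price increase = d * tax / (b + d)
= 2 * 6 / (4 + 2)
= 12 / 6 = 2

2


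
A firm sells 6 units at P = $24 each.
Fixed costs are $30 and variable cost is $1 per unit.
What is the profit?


Total Revenue = P * Q = 24 * 6 = $144
Total Cost = FC + VC*Q = 30 + 1*6 = $36
Profit = TR - TC = 144 - 36 = $108

$108


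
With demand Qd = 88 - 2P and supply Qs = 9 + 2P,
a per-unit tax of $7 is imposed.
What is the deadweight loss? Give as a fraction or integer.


Pre-tax equilibrium quantity: Q* = 97/2
Post-tax equilibrium quantity: Q_tax = 83/2
Reduction in quantity: Q* - Q_tax = 7
DWL = (1/2) * tax * (Q* - Q_tax)
DWL = (1/2) * 7 * 7 = 49/2

49/2


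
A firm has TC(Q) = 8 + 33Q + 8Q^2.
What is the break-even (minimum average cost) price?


AC(Q) = 8/Q + 33 + 8Q
To minimize: dAC/dQ = -8/Q^2 + 8 = 0
Q^2 = 8/8 = 1
Q* = 1
Min AC = 8/1 + 33 + 8*1
Min AC = 8 + 33 + 8 = 49

49


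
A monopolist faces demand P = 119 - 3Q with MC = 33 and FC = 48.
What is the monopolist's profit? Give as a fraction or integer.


MR = MC: 119 - 6Q = 33
Q* = 43/3
P* = 119 - 3*43/3 = 76
Profit = (P* - MC)*Q* - FC
= (76 - 33)*43/3 - 48
= 43*43/3 - 48
= 1849/3 - 48 = 1705/3

1705/3


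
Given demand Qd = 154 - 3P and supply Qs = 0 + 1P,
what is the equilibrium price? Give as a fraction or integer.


At equilibrium, Qd = Qs.
154 - 3P = 0 + 1P
154 - 0 = 3P + 1P
154 = 4P
P* = 154/4 = 77/2

77/2


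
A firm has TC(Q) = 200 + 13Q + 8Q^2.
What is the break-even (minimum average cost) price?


AC(Q) = 200/Q + 13 + 8Q
To minimize: dAC/dQ = -200/Q^2 + 8 = 0
Q^2 = 200/8 = 25
Q* = 5
Min AC = 200/5 + 13 + 8*5
Min AC = 40 + 13 + 40 = 93

93


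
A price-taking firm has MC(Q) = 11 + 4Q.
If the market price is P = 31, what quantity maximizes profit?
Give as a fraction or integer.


In perfect competition, profit is maximized where P = MC.
31 = 11 + 4Q
20 = 4Q
Q* = 20/4 = 5

5


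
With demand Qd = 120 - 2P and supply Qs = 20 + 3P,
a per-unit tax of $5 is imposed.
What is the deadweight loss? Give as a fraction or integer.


Pre-tax equilibrium quantity: Q* = 80
Post-tax equilibrium quantity: Q_tax = 74
Reduction in quantity: Q* - Q_tax = 6
DWL = (1/2) * tax * (Q* - Q_tax)
DWL = (1/2) * 5 * 6 = 15

15


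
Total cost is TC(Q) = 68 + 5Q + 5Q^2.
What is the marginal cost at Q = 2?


MC = dTC/dQ = 5 + 2*5*Q
At Q = 2:
MC = 5 + 10*2
MC = 5 + 20 = 25

25


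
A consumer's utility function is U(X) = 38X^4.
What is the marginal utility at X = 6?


MU = dU/dX = 38*4*X^(4-1)
MU = 152*X^3
At X = 6:
MU = 152 * 6^3
MU = 152 * 216 = 32832

32832


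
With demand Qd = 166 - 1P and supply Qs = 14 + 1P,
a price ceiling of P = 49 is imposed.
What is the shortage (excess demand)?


At P = 49:
Qd = 166 - 1*49 = 117
Qs = 14 + 1*49 = 63
Shortage = Qd - Qs = 117 - 63 = 54

54


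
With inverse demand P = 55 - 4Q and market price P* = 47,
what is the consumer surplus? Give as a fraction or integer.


Maximum willingness to pay (at Q=0): P_max = 55
Quantity demanded at P* = 47:
Q* = (55 - 47)/4 = 2
CS = (1/2) * Q* * (P_max - P*)
CS = (1/2) * 2 * (55 - 47)
CS = (1/2) * 2 * 8 = 8

8


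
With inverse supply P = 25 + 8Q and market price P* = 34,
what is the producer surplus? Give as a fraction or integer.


Minimum supply price (at Q=0): P_min = 25
Quantity supplied at P* = 34:
Q* = (34 - 25)/8 = 9/8
PS = (1/2) * Q* * (P* - P_min)
PS = (1/2) * 9/8 * (34 - 25)
PS = (1/2) * 9/8 * 9 = 81/16

81/16


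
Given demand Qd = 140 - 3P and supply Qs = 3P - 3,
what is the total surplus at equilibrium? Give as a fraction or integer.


Find equilibrium: 140 - 3P = 3P - 3
140 + 3 = 6P
P* = 143/6 = 143/6
Q* = 3*143/6 - 3 = 137/2
Inverse demand: P = 140/3 - Q/3, so P_max = 140/3
Inverse supply: P = 1 + Q/3, so P_min = 1
CS = (1/2) * 137/2 * (140/3 - 143/6) = 18769/24
PS = (1/2) * 137/2 * (143/6 - 1) = 18769/24
TS = CS + PS = 18769/24 + 18769/24 = 18769/12

18769/12


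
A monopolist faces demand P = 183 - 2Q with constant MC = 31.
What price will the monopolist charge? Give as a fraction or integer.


MR = 183 - 4Q
Set MR = MC: 183 - 4Q = 31
Q* = 38
Substitute into demand:
P* = 183 - 2*38 = 107

107


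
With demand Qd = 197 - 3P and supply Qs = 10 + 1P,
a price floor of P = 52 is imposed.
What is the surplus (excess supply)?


At P = 52:
Qd = 197 - 3*52 = 41
Qs = 10 + 1*52 = 62
Surplus = Qs - Qd = 62 - 41 = 21

21


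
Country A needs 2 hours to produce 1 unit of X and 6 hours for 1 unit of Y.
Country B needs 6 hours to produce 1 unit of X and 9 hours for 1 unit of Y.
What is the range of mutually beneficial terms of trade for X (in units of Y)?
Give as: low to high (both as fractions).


Opportunity cost of X for Country A = hours_X / hours_Y = 2/6 = 1/3 units of Y
Opportunity cost of X for Country B = hours_X / hours_Y = 6/9 = 2/3 units of Y
Terms of trade must be between the two opportunity costs.
Range: 1/3 to 2/3

1/3 to 2/3


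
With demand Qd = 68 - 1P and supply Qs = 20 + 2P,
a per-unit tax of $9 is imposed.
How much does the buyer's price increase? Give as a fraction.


With a per-unit tax, the buyer's price increase depends on relative slopes.
Supply slope: d = 2, Demand slope: b = 1
Buyer's price increase = d * tax / (b + d)
= 2 * 9 / (1 + 2)
= 18 / 3 = 6

6


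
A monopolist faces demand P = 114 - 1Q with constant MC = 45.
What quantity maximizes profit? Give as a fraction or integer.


TR = P*Q = (114 - 1Q)Q = 114Q - 1Q^2
MR = dTR/dQ = 114 - 2Q
Set MR = MC:
114 - 2Q = 45
69 = 2Q
Q* = 69/2 = 69/2

69/2


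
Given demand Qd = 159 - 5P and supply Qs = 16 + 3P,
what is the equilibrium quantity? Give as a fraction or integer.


First find equilibrium price:
159 - 5P = 16 + 3P
P* = 143/8 = 143/8
Then substitute into demand:
Q* = 159 - 5 * 143/8 = 557/8

557/8


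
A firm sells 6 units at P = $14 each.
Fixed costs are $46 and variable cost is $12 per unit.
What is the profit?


Total Revenue = P * Q = 14 * 6 = $84
Total Cost = FC + VC*Q = 46 + 12*6 = $118
Profit = TR - TC = 84 - 118 = $-34

$-34


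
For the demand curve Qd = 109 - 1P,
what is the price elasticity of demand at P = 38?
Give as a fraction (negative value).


dQ/dP = -1
At P = 38: Q = 109 - 1*38 = 71
E = (dQ/dP)(P/Q) = (-1)(38/71) = -38/71

-38/71


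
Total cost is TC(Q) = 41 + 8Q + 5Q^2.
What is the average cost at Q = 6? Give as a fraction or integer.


TC(6) = 41 + 8*6 + 5*6^2
TC(6) = 41 + 48 + 180 = 269
AC = TC/Q = 269/6 = 269/6

269/6


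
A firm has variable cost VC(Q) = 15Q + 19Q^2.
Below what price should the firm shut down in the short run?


AVC(Q) = VC(Q)/Q = 15 + 19Q
AVC is increasing in Q, so minimum AVC is at Q -> 0+.
Min AVC = 15
The firm should shut down if P < 15.

15


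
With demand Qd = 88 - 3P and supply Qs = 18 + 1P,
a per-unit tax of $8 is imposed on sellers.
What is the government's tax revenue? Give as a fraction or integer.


With tax on sellers, new supply: Qs' = 18 + 1(P - 8)
= 10 + 1P
New equilibrium quantity:
Q_new = 59/2
Tax revenue = tax * Q_new = 8 * 59/2 = 236

236


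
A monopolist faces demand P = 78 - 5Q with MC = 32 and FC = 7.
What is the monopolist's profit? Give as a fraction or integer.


MR = MC: 78 - 10Q = 32
Q* = 23/5
P* = 78 - 5*23/5 = 55
Profit = (P* - MC)*Q* - FC
= (55 - 32)*23/5 - 7
= 23*23/5 - 7
= 529/5 - 7 = 494/5

494/5


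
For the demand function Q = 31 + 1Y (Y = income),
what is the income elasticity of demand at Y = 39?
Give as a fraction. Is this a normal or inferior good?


dQ/dY = 1
At Y = 39: Q = 31 + 1*39 = 70
Ey = (dQ/dY)(Y/Q) = 1 * 39 / 70 = 39/70
Since Ey > 0, this is a normal good.

39/70 (normal good)
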